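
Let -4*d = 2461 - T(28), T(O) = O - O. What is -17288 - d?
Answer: -66691/4 ≈ -16673.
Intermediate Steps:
T(O) = 0
d = -2461/4 (d = -(2461 - 1*0)/4 = -(2461 + 0)/4 = -1/4*2461 = -2461/4 ≈ -615.25)
-17288 - d = -17288 - 1*(-2461/4) = -17288 + 2461/4 = -66691/4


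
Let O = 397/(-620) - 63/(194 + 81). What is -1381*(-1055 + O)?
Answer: 49723108007/34100 ≈ 1.4582e+6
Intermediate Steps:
O = -29647/34100 (O = 397*(-1/620) - 63/275 = -397/620 - 63*1/275 = -397/620 - 63/275 = -29647/34100 ≈ -0.86941)
-1381*(-1055 + O) = -1381*(-1055 - 29647/34100) = -1381*(-36005147/34100) = 49723108007/34100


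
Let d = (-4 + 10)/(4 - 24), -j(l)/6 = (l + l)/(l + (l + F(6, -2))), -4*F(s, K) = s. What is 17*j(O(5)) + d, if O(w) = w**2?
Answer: -102291/970 ≈ -105.45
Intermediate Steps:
F(s, K) = -s/4
j(l) = -12*l/(-3/2 + 2*l) (j(l) = -6*(l + l)/(l + (l - 1/4*6)) = -6*2*l/(l + (l - 3/2)) = -6*2*l/(l + (-3/2 + l)) = -6*2*l/(-3/2 + 2*l) = -12*l/(-3/2 + 2*l))
d = -3/10 (d = 6/(-20) = 6*(-1/20) = -3/10 ≈ -0.30000)
17*j(O(5)) + d = 17*(-24*5**2/(-3 + 4*5**2)) - 3/10 = 17*(-24*25/(-3 + 4*25)) - 3/10 = 17*(-24*25/(-3 + 100)) - 3/10 = 17*(-24*25/97) - 3/10 = 17*(-24*25*1/97) - 3/10 = 17*(-600/97) - 3/10 = -10200/97 - 3/10 = -102291/970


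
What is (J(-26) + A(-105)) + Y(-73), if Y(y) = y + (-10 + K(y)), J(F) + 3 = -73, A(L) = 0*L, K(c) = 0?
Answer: -159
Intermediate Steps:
A(L) = 0
J(F) = -76 (J(F) = -3 - 73 = -76)
Y(y) = -10 + y (Y(y) = y + (-10 + 0) = y - 10 = -10 + y)
(J(-26) + A(-105)) + Y(-73) = (-76 + 0) + (-10 - 73) = -76 - 83 = -159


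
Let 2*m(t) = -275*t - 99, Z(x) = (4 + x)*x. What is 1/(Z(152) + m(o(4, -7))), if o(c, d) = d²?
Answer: 1/16925 ≈ 5.9084e-5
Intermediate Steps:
Z(x) = x*(4 + x)
m(t) = -99/2 - 275*t/2 (m(t) = (-275*t - 99)/2 = (-99 - 275*t)/2 = -99/2 - 275*t/2)
1/(Z(152) + m(o(4, -7))) = 1/(152*(4 + 152) + (-99/2 - 275/2*(-7)²)) = 1/(152*156 + (-99/2 - 275/2*49)) = 1/(23712 + (-99/2 - 13475/2)) = 1/(23712 - 6787) = 1/16925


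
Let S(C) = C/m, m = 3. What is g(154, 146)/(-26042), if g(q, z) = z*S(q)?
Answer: -11242/39063 ≈ -0.28779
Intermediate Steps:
S(C) = C/3
g(q, z) = q*z/3 (g(q, z) = z*(q/3) = q*z/3)
g(154, 146)/(-26042) = ((⅓)*154*146)/(-26042) = (22484/3)*(-1/26042) = -11242/39063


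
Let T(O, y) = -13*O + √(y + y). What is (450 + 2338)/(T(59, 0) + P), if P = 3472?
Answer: 2788/2705 ≈ 1.0307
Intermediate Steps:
T(O, y) = -13*O + √2*√y (T(O, y) = -13*O + √(2*y) = -13*O + √2*√y)
(450 + 2338)/(T(59, 0) + P) = (450 + 2338)/((-13*59 + √2*√0) + 3472) = 2788/((-767 + √2*0) + 3472) = 2788/((-767 + 0) + 3472) = 2788/(-767 + 3472) = 2788/2705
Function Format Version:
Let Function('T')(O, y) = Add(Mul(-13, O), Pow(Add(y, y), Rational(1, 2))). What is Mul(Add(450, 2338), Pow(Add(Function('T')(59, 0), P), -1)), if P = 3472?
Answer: Rational(2788, 2705) ≈ 1.0307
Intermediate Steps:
Function('T')(O, y) = Add(Mul(-13, O), Mul(Pow(2, Rational(1, 2)), Pow(y, Rational(1, 2)))) (Function('T')(O, y) = Add(Mul(-13, O), Pow(Mul(2, y), Rational(1, 2))) = Add(Mul(-13, O), Mul(Pow(2, Rational(1, 2)), Pow(y, Rational(1, 2)))))
Mul(Add(450, 2338), Pow(Add(Function('T')(59, 0), P), -1)) = Mul(Add(450, 2338), Pow(Add(Add(Mul(-13, 59), Mul(Pow(2, Rational(1, 2)), Pow(0, Rational(1, 2)))), 3472), -1)) = Mul(2788, Pow(Add(Add(-767, Mul(Pow(2, Rational(1, 2)), 0)), 3472), -1)) = Mul(2788, Pow(Add(Add(-767, 0), 3472), -1)) = Mul(2788, Pow(Add(-767, 3472), -1)) = Mul(2788, Pow(2705, -1)) = Mul(2788, Rational(1, 2705)) = Rational(2788, 2705)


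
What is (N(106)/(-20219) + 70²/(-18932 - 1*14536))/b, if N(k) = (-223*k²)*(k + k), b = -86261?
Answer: -4444468200637/14592978067353 ≈ -0.30456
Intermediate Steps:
N(k) = -446*k³ (N(k) = (-223*k²)*(2*k) = -446*k³)
(N(106)/(-20219) + 70²/(-18932 - 1*14536))/b = (-446*106³/(-20219) + 70²/(-18932 - 1*14536))/(-86261) = (-446*1191016*(-1/20219) + 4900/(-18932 - 14536))*(-1/86261) = (-531193136*(-1/20219) + 4900/(-33468))*(-1/86261) = (531193136/20219 + 4900*(-1/33468))*(-1/86261) = (531193136/20219 - 1225/8367)*(-1/86261) = (4444468200637/169172373)*(-1/86261) = -4444468200637/14592978067353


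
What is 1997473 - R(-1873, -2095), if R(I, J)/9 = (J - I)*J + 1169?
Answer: -2198858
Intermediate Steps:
R(I, J) = 10521 + 9*J*(J - I) (R(I, J) = 9*((J - I)*J + 1169) = 9*(J*(J - I) + 1169) = 9*(1169 + J*(J - I)) = 10521 + 9*J*(J - I))
1997473 - R(-1873, -2095) = 1997473 - (10521 + 9*(-2095)² - 9*(-1873)*(-2095)) = 1997473 - (10521 + 9*4389025 - 35315415) = 1997473 - (10521 + 39501225 - 35315415) = 1997473 - 1*4196331 = 1997473 - 4196331 = -2198858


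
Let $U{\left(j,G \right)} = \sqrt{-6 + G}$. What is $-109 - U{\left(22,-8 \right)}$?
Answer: $-109 - i \sqrt{14} \approx -109.0 - 3.7417 i$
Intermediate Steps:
$-109 - U{\left(22,-8 \right)} = -109 - \sqrt{-6 - 8} = -109 - \sqrt{-14} = -109 - i \sqrt{14}$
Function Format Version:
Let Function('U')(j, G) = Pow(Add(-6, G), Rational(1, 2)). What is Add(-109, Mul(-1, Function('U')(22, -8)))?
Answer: Add(-109, Mul(-1, I, Pow(14, Rational(1, 2)))) ≈ Add(-109.00, Mul(-3.7417, I))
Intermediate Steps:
Add(-109, Mul(-1, Function('U')(22, -8))) = Add(-109, Mul(-1, Pow(Add(-6, -8), Rational(1, 2)))) = Add(-109, Mul(-1, Pow(-14, Rational(1, 2)))) = Add(-109, Mul(-1, Mul(I, Pow(14, Rational(1, 2))))) = Add(-109, Mul(-1, I, Pow(14, Rational(1, 2))))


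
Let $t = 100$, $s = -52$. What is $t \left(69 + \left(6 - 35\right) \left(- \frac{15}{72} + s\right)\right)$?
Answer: $\frac{949825}{6} \approx 1.583 \cdot 10^{5}$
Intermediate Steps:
$t \left(69 + \left(6 - 35\right) \left(- \frac{15}{72} + s\right)\right) = 100 \left(69 + \left(6 - 35\right) \left(- \frac{15}{72} - 52\right)\right) = 100 \left(69 - 29 \left(\left(-15\right) \frac{1}{72} - 52\right)\right) = 100 \left(69 - 29 \left(- \frac{5}{24} - 52\right)\right) = 100 \left(69 - - \frac{36337}{24}\right) = 100 \left(69 + \frac{36337}{24}\right) = 100 \cdot \frac{37993}{24} = \frac{949825}{6}$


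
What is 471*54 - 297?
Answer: 25137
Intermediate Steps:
471*54 - 297 = 25434 - 297 = 25137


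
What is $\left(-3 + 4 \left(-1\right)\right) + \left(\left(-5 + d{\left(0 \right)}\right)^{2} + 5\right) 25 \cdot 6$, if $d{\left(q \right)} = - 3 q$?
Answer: $4493$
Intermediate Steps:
$\left(-3 + 4 \left(-1\right)\right) + \left(\left(-5 + d{\left(0 \right)}\right)^{2} + 5\right) 25 \cdot 6 = \left(-3 + 4 \left(-1\right)\right) + \left(\left(-5 - 0\right)^{2} + 5\right) 25 \cdot 6 = \left(-3 - 4\right) + \left(\left(-5 + 0\right)^{2} + 5\right) 150 = -7 + \left(\left(-5\right)^{2} + 5\right) 150 = -7 + \left(25 + 5\right) 150 = -7 + 30 \cdot 150 = -7 + 4500 = 4493$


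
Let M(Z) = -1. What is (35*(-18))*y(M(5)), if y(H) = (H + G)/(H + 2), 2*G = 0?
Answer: 630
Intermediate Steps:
G = 0 (G = (1/2)*0 = 0)
y(H) = H/(2 + H) (y(H) = (H + 0)/(H + 2) = H/(2 + H))
(35*(-18))*y(M(5)) = (35*(-18))*(-1/(2 - 1)) = -(-630)/1 = -(-630) = -630*(-1) = 630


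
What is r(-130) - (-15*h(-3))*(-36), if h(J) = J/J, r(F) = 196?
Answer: -344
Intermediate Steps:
h(J) = 1
r(-130) - (-15*h(-3))*(-36) = 196 - (-15*1)*(-36) = 196 - (-15)*(-36) = 196 - 1*540 = 196 - 540 = -344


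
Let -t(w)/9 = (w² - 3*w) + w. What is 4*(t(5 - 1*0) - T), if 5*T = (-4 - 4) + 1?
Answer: -2672/5 ≈ -534.40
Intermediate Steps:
t(w) = -9*w² + 18*w (t(w) = -9*((w² - 3*w) + w) = -9*(w² - 2*w) = -9*w² + 18*w)
T = -7/5 (T = ((-4 - 4) + 1)/5 = (-8 + 1)/5 = (⅕)*(-7) = -7/5 ≈ -1.4000)
4*(t(5 - 1*0) - T) = 4*(9*(5 - 1*0)*(2 - (5 - 1*0)) - 1*(-7/5)) = 4*(9*(5 + 0)*(2 - (5 + 0)) + 7/5) = 4*(9*5*(2 - 1*5) + 7/5) = 4*(9*5*(2 - 5) + 7/5) = 4*(9*5*(-3) + 7/5) = 4*(-135 + 7/5) = 4*(-668/5) = -2672/5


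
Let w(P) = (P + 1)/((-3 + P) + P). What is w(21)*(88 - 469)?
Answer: -2794/13 ≈ -214.92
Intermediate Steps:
w(P) = (1 + P)/(-3 + 2*P)
w(21)*(88 - 469) = ((1 + 21)/(-3 + 2*21))*(88 - 469) = (22/(-3 + 42))*(-381) = (22/39)*(-381) = -2794/13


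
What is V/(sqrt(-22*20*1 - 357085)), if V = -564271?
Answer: 564271*I*sqrt(1589)/23835 ≈ 943.7*I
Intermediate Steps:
V/(sqrt(-22*20*1 - 357085)) = -564271/sqrt(-22*20*1 - 357085) = -564271/sqrt(-440*1 - 357085) = -564271/sqrt(-440 - 357085) = -564271*(-I*sqrt(1589)/23835) = -(-564271)*I*sqrt(1589)/23835 = 564271*I*sqrt(1589)/23835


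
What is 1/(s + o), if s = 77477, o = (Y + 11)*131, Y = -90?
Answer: 1/67128 ≈ 1.4897e-5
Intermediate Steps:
o = -10349 (o = (-90 + 11)*131 = -79*131 = -10349)
1/(s + o) = 1/(77477 - 10349) = 1/67128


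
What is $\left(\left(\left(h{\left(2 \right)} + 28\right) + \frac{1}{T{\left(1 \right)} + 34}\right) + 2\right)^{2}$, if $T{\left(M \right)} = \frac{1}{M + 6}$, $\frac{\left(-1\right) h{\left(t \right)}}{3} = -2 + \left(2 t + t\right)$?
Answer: $\frac{18567481}{57121} \approx 325.06$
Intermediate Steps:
$h{\left(t \right)} = 6 - 9 t$ ($h{\left(t \right)} = - 3 \left(-2 + \left(2 t + t\right)\right) = - 3 \left(-2 + 3 t\right) = 6 - 9 t$)
$T{\left(M \right)} = \frac{1}{6 + M}$
$\left(\left(\left(h{\left(2 \right)} + 28\right) + \frac{1}{T{\left(1 \right)} + 34}\right) + 2\right)^{2} = \left(\left(\left(\left(6 - 18\right) + 28\right) + \frac{1}{\frac{1}{6 + 1} + 34}\right) + 2\right)^{2} = \left(\left(\left(\left(6 - 18\right) + 28\right) + \frac{1}{\frac{1}{7} + 34}\right) + 2\right)^{2} = \left(\left(\left(-12 + 28\right) + \frac{1}{\frac{1}{7} + 34}\right) + 2\right)^{2} = \left(\left(16 + \frac{1}{\frac{239}{7}}\right) + 2\right)^{2} = \left(\left(16 + \frac{7}{239}\right) + 2\right)^{2} = \left(\frac{3831}{239} + 2\right)^{2} = \left(\frac{4309}{239}\right)^{2} = \frac{18567481}{57121}$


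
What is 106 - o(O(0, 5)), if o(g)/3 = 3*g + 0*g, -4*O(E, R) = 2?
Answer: 221/2 ≈ 110.50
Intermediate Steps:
O(E, R) = -½ (O(E, R) = -¼*2 = -½)
o(g) = 9*g (o(g) = 3*(3*g + 0*g) = 3*(3*g + 0) = 3*(3*g) = 9*g)
106 - o(O(0, 5)) = 106 - 9*(-1)/2 = 106 - 1*(-9/2) = 106 + 9/2 = 221/2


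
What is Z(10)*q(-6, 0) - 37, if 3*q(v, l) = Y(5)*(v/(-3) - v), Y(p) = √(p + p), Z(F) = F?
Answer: -37 + 80*√10/3 ≈ 47.327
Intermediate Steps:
Y(p) = √2*√p (Y(p) = √(2*p) = √2*√p)
q(v, l) = -4*v*√10/9 (q(v, l) = ((√2*√5)*(v/(-3) - v))/3 = (√10*(v*(-⅓) - v))/3 = (√10*(-v/3 - v))/3 = (√10*(-4*v/3))/3 = (-4*v*√10/3)/3 = -4*v*√10/9)
Z(10)*q(-6, 0) - 37 = 10*(-4/9*(-6)*√10) - 37 = 10*(8*√10/3) - 37 = 80*√10/3 - 37 = -37 + 80*√10/3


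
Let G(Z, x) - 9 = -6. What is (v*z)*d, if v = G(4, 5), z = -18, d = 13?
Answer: -702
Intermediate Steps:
G(Z, x) = 3 (G(Z, x) = 9 - 6 = 3)
v = 3
(v*z)*d = (3*(-18))*13 = -54*13 = -702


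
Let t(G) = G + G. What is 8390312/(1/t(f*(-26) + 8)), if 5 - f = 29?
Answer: 10605354368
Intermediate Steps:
f = -24 (f = 5 - 1*29 = 5 - 29 = -24)
t(G) = 2*G
8390312/(1/t(f*(-26) + 8)) = 8390312/(1/(2*(-24*(-26) + 8))) = 8390312/(1/(2*(624 + 8))) = 8390312/(1/(2*632)) = 8390312/(1/1264) = 8390312*1264 = 10605354368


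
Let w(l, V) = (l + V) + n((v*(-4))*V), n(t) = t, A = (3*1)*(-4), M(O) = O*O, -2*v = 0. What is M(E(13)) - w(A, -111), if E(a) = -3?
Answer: 132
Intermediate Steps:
v = 0 (v = -1/2*0 = 0)
M(O) = O**2
A = -12 (A = 3*(-4) = -12)
w(l, V) = V + l (w(l, V) = (l + V) + (0*(-4))*V = (V + l) + 0*V = (V + l) + 0 = V + l)
M(E(13)) - w(A, -111) = (-3)**2 - (-111 - 12) = 9 - 1*(-123) = 9 + 123 = 132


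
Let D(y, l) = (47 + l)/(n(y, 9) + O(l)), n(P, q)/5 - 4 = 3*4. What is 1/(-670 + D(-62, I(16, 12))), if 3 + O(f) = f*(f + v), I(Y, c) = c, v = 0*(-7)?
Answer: -221/148011 ≈ -0.0014931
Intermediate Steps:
v = 0
O(f) = -3 + f**2 (O(f) = -3 + f*(f + 0) = -3 + f*f = -3 + f**2)
n(P, q) = 80 (n(P, q) = 20 + 5*(3*4) = 20 + 5*12 = 20 + 60 = 80)
D(y, l) = (47 + l)/(77 + l**2) (D(y, l) = (47 + l)/(80 + (-3 + l**2)) = (47 + l)/(77 + l**2))
1/(-670 + D(-62, I(16, 12))) = 1/(-670 + (47 + 12)/(77 + 12**2)) = 1/(-670 + 59/(77 + 144)) = 1/(-670 + 59/221) = 1/(-148011/221) = -221/148011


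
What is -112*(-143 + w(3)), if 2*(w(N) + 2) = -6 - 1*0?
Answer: 16576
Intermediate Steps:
w(N) = -5 (w(N) = -2 + (-6 - 1*0)/2 = -2 + (-6 + 0)/2 = -2 + (1/2)*(-6) = -2 - 3 = -5)
-112*(-143 + w(3)) = -112*(-143 - 5) = -112*(-148) = 16576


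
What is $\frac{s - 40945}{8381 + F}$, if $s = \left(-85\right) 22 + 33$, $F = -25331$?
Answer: $\frac{21391}{8475} \approx 2.524$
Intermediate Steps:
$s = -1837$ ($s = -1870 + 33 = -1837$)
$\frac{s - 40945}{8381 + F} = \frac{-1837 - 40945}{8381 - 25331} = - \frac{42782}{-16950} = \left(-42782\right) \left(- \frac{1}{16950}\right) = \frac{21391}{8475}$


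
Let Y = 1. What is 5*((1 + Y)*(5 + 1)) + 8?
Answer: 68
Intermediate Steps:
5*((1 + Y)*(5 + 1)) + 8 = 5*((1 + 1)*(5 + 1)) + 8 = 5*(2*6) + 8 = 5*12 + 8 = 60 + 8 = 68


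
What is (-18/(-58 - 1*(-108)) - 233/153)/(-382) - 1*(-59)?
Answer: 43107526/730575 ≈ 59.005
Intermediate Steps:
(-18/(-58 - 1*(-108)) - 233/153)/(-382) - 1*(-59) = (-18/(-58 + 108) - 233*1/153)*(-1/382) + 59 = (-18/50 - 233/153)*(-1/382) + 59 = (-18*1/50 - 233/153)*(-1/382) + 59 = (-9/25 - 233/153)*(-1/382) + 59 = -7202/3825*(-1/382) + 59 = 3601/730575 + 59 = 43107526/730575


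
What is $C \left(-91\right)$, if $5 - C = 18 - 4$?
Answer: $819$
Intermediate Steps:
$C = -9$ ($C = 5 - \left(18 - 4\right) = 5 - 14 = -9$)
$C \left(-91\right) = \left(-9\right) \left(-91\right) = 819$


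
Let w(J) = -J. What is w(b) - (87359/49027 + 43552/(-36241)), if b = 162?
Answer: -288870329749/1776787507 ≈ -162.58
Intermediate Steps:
w(b) - (87359/49027 + 43552/(-36241)) = -1*162 - (87359/49027 + 43552/(-36241)) = -162 - (87359*(1/49027) + 43552*(-1/36241)) = -162 - (87359/49027 - 43552/36241) = -162 - 1*1030753615/1776787507 = -162 - 1030753615/1776787507 = -288870329749/1776787507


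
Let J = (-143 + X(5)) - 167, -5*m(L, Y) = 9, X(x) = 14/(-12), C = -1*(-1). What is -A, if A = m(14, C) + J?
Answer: 9389/30 ≈ 312.97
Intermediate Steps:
C = 1
X(x) = -7/6 (X(x) = 14*(-1/12) = -7/6)
m(L, Y) = -9/5 (m(L, Y) = -1/5*9 = -9/5)
J = -1867/6 (J = (-143 - 7/6) - 167 = -865/6 - 167 = -1867/6 ≈ -311.17)
A = -9389/30 (A = -9/5 - 1867/6 = -9389/30 ≈ -312.97)
-A = -1*(-9389/30) = 9389/30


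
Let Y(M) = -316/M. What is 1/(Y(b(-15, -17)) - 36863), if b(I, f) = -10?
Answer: -5/184157 ≈ -2.7151e-5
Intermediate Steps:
1/(Y(b(-15, -17)) - 36863) = 1/(-316/(-10) - 36863) = 1/(-316*(-1/10) - 36863) = 1/(158/5 - 36863) = 1/(-184157/5) = -5/184157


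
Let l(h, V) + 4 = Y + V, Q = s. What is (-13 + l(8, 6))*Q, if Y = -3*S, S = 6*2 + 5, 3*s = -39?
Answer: 806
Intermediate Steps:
s = -13 (s = (⅓)*(-39) = -13)
S = 17 (S = 12 + 5 = 17)
Q = -13
Y = -51 (Y = -3*17 = -51)
l(h, V) = -55 + V (l(h, V) = -4 + (-51 + V) = -55 + V)
(-13 + l(8, 6))*Q = (-13 + (-55 + 6))*(-13) = (-13 - 49)*(-13) = -62*(-13) = 806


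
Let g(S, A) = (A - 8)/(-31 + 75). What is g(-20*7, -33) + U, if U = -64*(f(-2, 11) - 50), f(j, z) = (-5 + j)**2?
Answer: 2775/44 ≈ 63.068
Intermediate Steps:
U = 64 (U = -64*((-5 - 2)**2 - 50) = -64*((-7)**2 - 50) = -64*(49 - 50) = -64*(-1) = 64)
g(S, A) = -2/11 + A/44 (g(S, A) = (-8 + A)/44 = (-8 + A)*(1/44) = -2/11 + A/44)
g(-20*7, -33) + U = (-2/11 + (1/44)*(-33)) + 64 = (-2/11 - 3/4) + 64 = -41/44 + 64 = 2775/44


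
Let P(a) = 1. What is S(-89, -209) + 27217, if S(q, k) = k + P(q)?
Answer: 27009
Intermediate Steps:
S(q, k) = 1 + k (S(q, k) = k + 1 = 1 + k)
S(-89, -209) + 27217 = (1 - 209) + 27217 = -208 + 27217 = 27009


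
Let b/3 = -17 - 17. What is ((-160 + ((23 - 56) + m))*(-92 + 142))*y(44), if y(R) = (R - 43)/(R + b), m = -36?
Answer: 5725/29 ≈ 197.41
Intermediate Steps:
b = -102 (b = 3*(-17 - 17) = 3*(-34) = -102)
y(R) = (-43 + R)/(-102 + R) (y(R) = (R - 43)/(R - 102) = (-43 + R)/(-102 + R))
((-160 + ((23 - 56) + m))*(-92 + 142))*y(44) = ((-160 + ((23 - 56) - 36))*(-92 + 142))*((-43 + 44)/(-102 + 44)) = ((-160 + (-33 - 36))*50)*(1/(-58)) = ((-160 - 69)*50)*(-1/58*1) = -229*50*(-1/58) = -11450*(-1/58) = 5725/29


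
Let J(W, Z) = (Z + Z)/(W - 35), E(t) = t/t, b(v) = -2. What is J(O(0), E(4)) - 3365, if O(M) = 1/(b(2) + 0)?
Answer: -238919/71 ≈ -3365.1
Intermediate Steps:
E(t) = 1
O(M) = -½ (O(M) = 1/(-2 + 0) = 1/(-2) = -½)
J(W, Z) = 2*Z/(-35 + W) (J(W, Z) = (2*Z)/(-35 + W) = 2*Z/(-35 + W))
J(O(0), E(4)) - 3365 = 2*1/(-35 - ½) - 3365 = 2*1/(-71/2) - 3365 = 2*1*(-2/71) - 3365 = -4/71 - 3365 = -238919/71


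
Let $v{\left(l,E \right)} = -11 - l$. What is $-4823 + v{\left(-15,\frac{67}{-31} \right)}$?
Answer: $-4819$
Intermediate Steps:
$-4823 + v{\left(-15,\frac{67}{-31} \right)} = -4823 - -4 = -4823 + \left(-11 + 15\right) = -4823 + 4 = -4819$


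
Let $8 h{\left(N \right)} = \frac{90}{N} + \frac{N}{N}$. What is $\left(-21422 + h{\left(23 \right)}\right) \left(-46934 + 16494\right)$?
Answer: $\frac{14997540675}{23} \approx 6.5207 \cdot 10^{8}$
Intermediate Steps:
$h{\left(N \right)} = \frac{1}{8} + \frac{45}{4 N}$ ($h{\left(N \right)} = \frac{\frac{90}{N} + \frac{N}{N}}{8} = \frac{\frac{90}{N} + 1}{8} = \frac{1 + \frac{90}{N}}{8} = \frac{1}{8} + \frac{45}{4 N}$)
$\left(-21422 + h{\left(23 \right)}\right) \left(-46934 + 16494\right) = \left(-21422 + \frac{90 + 23}{8 \cdot 23}\right) \left(-46934 + 16494\right) = \left(-21422 + \frac{1}{8} \cdot \frac{1}{23} \cdot 113\right) \left(-30440\right) = \left(-21422 + \frac{113}{184}\right) \left(-30440\right) = \left(- \frac{3941535}{184}\right) \left(-30440\right) = \frac{14997540675}{23}$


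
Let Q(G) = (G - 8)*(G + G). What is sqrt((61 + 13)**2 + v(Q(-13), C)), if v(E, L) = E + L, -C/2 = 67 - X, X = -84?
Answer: 2*sqrt(1430) ≈ 75.631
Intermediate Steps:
C = -302 (C = -2*(67 - 1*(-84)) = -2*(67 + 84) = -2*151 = -302)
Q(G) = 2*G*(-8 + G) (Q(G) = (-8 + G)*(2*G) = 2*G*(-8 + G))
sqrt((61 + 13)**2 + v(Q(-13), C)) = sqrt((61 + 13)**2 + (2*(-13)*(-8 - 13) - 302)) = sqrt(74**2 + (2*(-13)*(-21) - 302)) = sqrt(5476 + (546 - 302)) = sqrt(5476 + 244) = sqrt(5720) = 2*sqrt(1430)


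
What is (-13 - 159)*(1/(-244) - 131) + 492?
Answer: 1404507/61 ≈ 23025.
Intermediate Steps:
(-13 - 159)*(1/(-244) - 131) + 492 = -172*(-1/244 - 131) + 492 = -172*(-31965/244) + 492 = 1374495/61 + 492 = 1404507/61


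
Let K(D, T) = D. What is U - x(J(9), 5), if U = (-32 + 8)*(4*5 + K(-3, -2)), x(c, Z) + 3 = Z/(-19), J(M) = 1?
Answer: -7690/19 ≈ -404.74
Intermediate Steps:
x(c, Z) = -3 - Z/19 (x(c, Z) = -3 + Z/(-19) = -3 + Z*(-1/19) = -3 - Z/19)
U = -408 (U = (-32 + 8)*(4*5 - 3) = -24*(20 - 3) = -24*17 = -408)
U - x(J(9), 5) = -408 - (-3 - 1/19*5) = -408 - (-3 - 5/19) = -408 - 1*(-62/19) = -408 + 62/19 = -7690/19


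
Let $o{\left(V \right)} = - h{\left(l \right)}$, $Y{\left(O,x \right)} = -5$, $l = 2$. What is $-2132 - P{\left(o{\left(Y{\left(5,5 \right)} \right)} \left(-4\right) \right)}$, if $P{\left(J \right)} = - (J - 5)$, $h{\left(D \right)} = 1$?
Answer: $-2133$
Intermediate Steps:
$o{\left(V \right)} = -1$ ($o{\left(V \right)} = \left(-1\right) 1 = -1$)
$P{\left(J \right)} = 5 - J$ ($P{\left(J \right)} = - (-5 + J) = 5 - J$)
$-2132 - P{\left(o{\left(Y{\left(5,5 \right)} \right)} \left(-4\right) \right)} = -2132 - \left(5 - \left(-1\right) \left(-4\right)\right) = -2132 - \left(5 - 4\right) = -2132 - 1 = -2133$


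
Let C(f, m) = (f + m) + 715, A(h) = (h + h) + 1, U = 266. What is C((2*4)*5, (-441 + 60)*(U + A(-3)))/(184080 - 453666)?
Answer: 49343/134793 ≈ 0.36607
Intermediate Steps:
A(h) = 1 + 2*h (A(h) = 2*h + 1 = 1 + 2*h)
C(f, m) = 715 + f + m
C((2*4)*5, (-441 + 60)*(U + A(-3)))/(184080 - 453666) = (715 + (2*4)*5 + (-441 + 60)*(266 + (1 + 2*(-3))))/(184080 - 453666) = (715 + 8*5 - 381*(266 + (1 - 6)))/(-269586) = (715 + 40 - 381*(266 - 5))*(-1/269586) = (715 + 40 - 381*261)*(-1/269586) = (715 + 40 - 99441)*(-1/269586) = -98686*(-1/269586) = 49343/134793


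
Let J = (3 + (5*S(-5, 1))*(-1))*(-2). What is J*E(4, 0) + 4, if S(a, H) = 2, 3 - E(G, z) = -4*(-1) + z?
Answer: -10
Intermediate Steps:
E(G, z) = -1 - z (E(G, z) = 3 - (-4*(-1) + z) = 3 - (4 + z) = 3 + (-4 - z) = -1 - z)
J = 14 (J = (3 + (5*2)*(-1))*(-2) = (3 + 10*(-1))*(-2) = (3 - 10)*(-2) = -7*(-2) = 14)
J*E(4, 0) + 4 = 14*(-1 - 1*0) + 4 = 14*(-1 + 0) + 4 = 14*(-1) + 4 = -14 + 4 = -10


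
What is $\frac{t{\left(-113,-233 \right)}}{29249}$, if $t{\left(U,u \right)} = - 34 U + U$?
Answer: $\frac{339}{2659} \approx 0.12749$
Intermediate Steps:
$t{\left(U,u \right)} = - 33 U$
$\frac{t{\left(-113,-233 \right)}}{29249} = \frac{\left(-33\right) \left(-113\right)}{29249} = 3729 \cdot \frac{1}{29249} = \frac{339}{2659}$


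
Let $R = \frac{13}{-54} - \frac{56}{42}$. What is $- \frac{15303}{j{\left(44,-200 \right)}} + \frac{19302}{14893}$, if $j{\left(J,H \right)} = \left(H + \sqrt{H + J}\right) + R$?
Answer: $\frac{136257539471952}{1771345436053} + \frac{89247096 i \sqrt{39}}{118938121} \approx 76.923 + 4.686 i$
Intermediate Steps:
$R = - \frac{85}{54}$ ($R = 13 \left(- \frac{1}{54}\right) - \frac{4}{3} = - \frac{13}{54} - \frac{4}{3} = - \frac{85}{54} \approx -1.5741$)
$j{\left(J,H \right)} = - \frac{85}{54} + H + \sqrt{H + J}$ ($j{\left(J,H \right)} = \left(H + \sqrt{H + J}\right) - \frac{85}{54} = - \frac{85}{54} + H + \sqrt{H + J}$)
$- \frac{15303}{j{\left(44,-200 \right)}} + \frac{19302}{14893} = - \frac{15303}{- \frac{85}{54} - 200 + \sqrt{-200 + 44}} + \frac{19302}{14893} = - \frac{15303}{- \frac{85}{54} - 200 + \sqrt{-156}} + 19302 \cdot \frac{1}{14893} = - \frac{15303}{- \frac{85}{54} - 200 + 2 i \sqrt{39}} + \frac{19302}{14893} = - \frac{15303}{- \frac{10885}{54} + 2 i \sqrt{39}} + \frac{19302}{14893} = \frac{19302}{14893} - \frac{15303}{- \frac{10885}{54} + 2 i \sqrt{39}}$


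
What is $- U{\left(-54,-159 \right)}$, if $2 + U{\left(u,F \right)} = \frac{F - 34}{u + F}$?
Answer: $\frac{233}{213} \approx 1.0939$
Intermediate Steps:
$U{\left(u,F \right)} = -2 + \frac{-34 + F}{F + u}$ ($U{\left(u,F \right)} = -2 + \frac{F - 34}{u + F} = -2 + \frac{-34 + F}{F + u}$)
$- U{\left(-54,-159 \right)} = - \frac{-34 - -159 - -108}{-159 - 54} = - \frac{-34 + 159 + 108}{-213} = - \frac{\left(-1\right) 233}{213} = \left(-1\right) \left(- \frac{233}{213}\right) = \frac{233}{213}$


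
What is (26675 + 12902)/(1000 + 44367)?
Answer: 39577/45367 ≈ 0.87237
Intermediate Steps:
(26675 + 12902)/(1000 + 44367) = 39577/45367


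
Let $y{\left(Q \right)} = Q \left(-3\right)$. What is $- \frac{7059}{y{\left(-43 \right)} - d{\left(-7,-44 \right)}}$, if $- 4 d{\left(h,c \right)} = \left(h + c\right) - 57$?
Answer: $- \frac{2353}{34} \approx -69.206$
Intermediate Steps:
$y{\left(Q \right)} = - 3 Q$
$d{\left(h,c \right)} = \frac{57}{4} - \frac{c}{4} - \frac{h}{4}$ ($d{\left(h,c \right)} = - \frac{\left(h + c\right) - 57}{4} = - \frac{\left(c + h\right) - 57}{4} = - \frac{-57 + c + h}{4} = \frac{57}{4} - \frac{c}{4} - \frac{h}{4}$)
$- \frac{7059}{y{\left(-43 \right)} - d{\left(-7,-44 \right)}} = - \frac{7059}{\left(-3\right) \left(-43\right) - \left(\frac{57}{4} - -11 - - \frac{7}{4}\right)} = - \frac{7059}{129 - \left(\frac{57}{4} + 11 + \frac{7}{4}\right)} = - \frac{7059}{129 - 27} = - \frac{7059}{102} = \left(-7059\right) \frac{1}{102} = - \frac{2353}{34}$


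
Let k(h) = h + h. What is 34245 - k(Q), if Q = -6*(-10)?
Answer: 34125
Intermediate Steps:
Q = 60
k(h) = 2*h
34245 - k(Q) = 34245 - 2*60 = 34245 - 1*120 = 34245 - 120 = 34125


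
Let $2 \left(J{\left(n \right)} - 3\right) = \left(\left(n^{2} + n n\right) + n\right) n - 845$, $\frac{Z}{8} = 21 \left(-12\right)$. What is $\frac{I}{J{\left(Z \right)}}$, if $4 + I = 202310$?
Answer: $- \frac{404612}{16383016775} \approx -2.4697 \cdot 10^{-5}$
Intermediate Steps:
$Z = -2016$ ($Z = 8 \cdot 21 \left(-12\right) = 8 \left(-252\right) = -2016$)
$I = 202306$ ($I = -4 + 202310 = 202306$)
$J{\left(n \right)} = - \frac{839}{2} + \frac{n \left(n + 2 n^{2}\right)}{2}$ ($J{\left(n \right)} = 3 + \frac{\left(\left(n^{2} + n n\right) + n\right) n - 845}{2} = 3 + \frac{\left(\left(n^{2} + n^{2}\right) + n\right) n - 845}{2} = 3 + \frac{\left(2 n^{2} + n\right) n - 845}{2} = 3 + \frac{\left(n + 2 n^{2}\right) n - 845}{2} = 3 + \frac{n \left(n + 2 n^{2}\right) - 845}{2} = 3 + \frac{-845 + n \left(n + 2 n^{2}\right)}{2} = 3 + \left(- \frac{845}{2} + \frac{n \left(n + 2 n^{2}\right)}{2}\right) = - \frac{839}{2} + \frac{n \left(n + 2 n^{2}\right)}{2}$)
$\frac{I}{J{\left(Z \right)}} = \frac{202306}{- \frac{839}{2} + \left(-2016\right)^{3} + \frac{\left(-2016\right)^{2}}{2}} = \frac{202306}{- \frac{839}{2} - 8193540096 + \frac{1}{2} \cdot 4064256} = \frac{202306}{- \frac{839}{2} - 8193540096 + 2032128} = \frac{202306}{- \frac{16383016775}{2}} = 202306 \left(- \frac{2}{16383016775}\right) = - \frac{404612}{16383016775}$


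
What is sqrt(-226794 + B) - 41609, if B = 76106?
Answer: -41609 + 4*I*sqrt(9418) ≈ -41609.0 + 388.19*I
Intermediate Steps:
sqrt(-226794 + B) - 41609 = sqrt(-226794 + 76106) - 41609 = sqrt(-150688) - 41609 = 4*I*sqrt(9418) - 41609 = -41609 + 4*I*sqrt(9418)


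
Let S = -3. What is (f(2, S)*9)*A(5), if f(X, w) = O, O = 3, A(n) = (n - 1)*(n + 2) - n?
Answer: 621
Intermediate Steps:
A(n) = -n + (-1 + n)*(2 + n) (A(n) = (-1 + n)*(2 + n) - n = -n + (-1 + n)*(2 + n))
f(X, w) = 3
(f(2, S)*9)*A(5) = (3*9)*(-2 + 5**2) = 27*(-2 + 25) = 27*23 = 621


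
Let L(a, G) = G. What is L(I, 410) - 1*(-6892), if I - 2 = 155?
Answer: 7302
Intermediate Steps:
I = 157 (I = 2 + 155 = 157)
L(I, 410) - 1*(-6892) = 410 - 1*(-6892) = 410 + 6892 = 7302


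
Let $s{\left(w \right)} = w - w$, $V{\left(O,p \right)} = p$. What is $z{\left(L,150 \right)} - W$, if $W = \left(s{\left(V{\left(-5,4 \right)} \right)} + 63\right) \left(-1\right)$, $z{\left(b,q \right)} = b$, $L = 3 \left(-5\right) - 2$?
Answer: $46$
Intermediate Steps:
$s{\left(w \right)} = 0$
$L = -17$ ($L = -15 - 2 = -17$)
$W = -63$ ($W = \left(0 + 63\right) \left(-1\right) = 63 \left(-1\right) = -63$)
$z{\left(L,150 \right)} - W = -17 - -63 = -17 + 63 = 46$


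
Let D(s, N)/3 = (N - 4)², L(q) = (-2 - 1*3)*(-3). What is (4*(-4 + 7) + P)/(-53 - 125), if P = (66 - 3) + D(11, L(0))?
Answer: -219/89 ≈ -2.4607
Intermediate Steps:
L(q) = 15 (L(q) = (-2 - 3)*(-3) = -5*(-3) = 15)
D(s, N) = 3*(-4 + N)² (D(s, N) = 3*(N - 4)² = 3*(-4 + N)²)
P = 426 (P = (66 - 3) + 3*(-4 + 15)² = 63 + 3*11² = 63 + 3*121 = 63 + 363 = 426)
(4*(-4 + 7) + P)/(-53 - 125) = (4*(-4 + 7) + 426)/(-53 - 125) = (4*3 + 426)/(-178) = (12 + 426)*(-1/178) = 438*(-1/178) = -219/89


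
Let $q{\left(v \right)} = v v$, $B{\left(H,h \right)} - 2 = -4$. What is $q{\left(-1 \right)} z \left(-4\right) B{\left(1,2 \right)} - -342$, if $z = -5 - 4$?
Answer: $270$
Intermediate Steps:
$B{\left(H,h \right)} = -2$ ($B{\left(H,h \right)} = 2 - 4 = -2$)
$z = -9$ ($z = -5 - 4 = -9$)
$q{\left(v \right)} = v^{2}$
$q{\left(-1 \right)} z \left(-4\right) B{\left(1,2 \right)} - -342 = \left(-1\right)^{2} \left(-9\right) \left(-4\right) \left(-2\right) - -342 = 1 \cdot 36 \left(-2\right) + 342 = 1 \left(-72\right) + 342 = -72 + 342 = 270$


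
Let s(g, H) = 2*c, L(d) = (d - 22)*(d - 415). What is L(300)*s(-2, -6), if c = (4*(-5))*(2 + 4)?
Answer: 7672800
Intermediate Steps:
L(d) = (-415 + d)*(-22 + d) (L(d) = (-22 + d)*(-415 + d) = (-415 + d)*(-22 + d))
c = -120 (c = -20*6 = -120)
s(g, H) = -240 (s(g, H) = 2*(-120) = -240)
L(300)*s(-2, -6) = (9130 + 300² - 437*300)*(-240) = (9130 + 90000 - 131100)*(-240) = -31970*(-240) = 7672800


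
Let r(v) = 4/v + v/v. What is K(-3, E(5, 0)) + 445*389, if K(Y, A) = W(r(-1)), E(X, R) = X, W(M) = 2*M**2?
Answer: 173123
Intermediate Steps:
r(v) = 1 + 4/v (r(v) = 4/v + 1 = 1 + 4/v)
K(Y, A) = 18 (K(Y, A) = 2*((4 - 1)/(-1))**2 = 2*(-1*3)**2 = 2*(-3)**2 = 2*9 = 18)
K(-3, E(5, 0)) + 445*389 = 18 + 445*389 = 18 + 173105 = 173123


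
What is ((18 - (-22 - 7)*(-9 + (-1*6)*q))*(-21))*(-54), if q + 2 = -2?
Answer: 513702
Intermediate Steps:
q = -4 (q = -2 - 2 = -4)
((18 - (-22 - 7)*(-9 + (-1*6)*q))*(-21))*(-54) = ((18 - (-22 - 7)*(-9 - 1*6*(-4)))*(-21))*(-54) = ((18 - (-29)*(-9 - 6*(-4)))*(-21))*(-54) = ((18 - (-29)*(-9 + 24))*(-21))*(-54) = ((18 - (-29)*15)*(-21))*(-54) = ((18 - 1*(-435))*(-21))*(-54) = ((18 + 435)*(-21))*(-54) = (453*(-21))*(-54) = -9513*(-54) = 513702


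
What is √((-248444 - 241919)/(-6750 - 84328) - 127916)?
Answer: I*√1061044408495630/91078 ≈ 357.65*I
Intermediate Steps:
√((-248444 - 241919)/(-6750 - 84328) - 127916) = √(-490363/(-91078) - 127916) = √(-490363*(-1/91078) - 127916) = √(490363/91078 - 127916) = √(-11649843085/91078) = I*√1061044408495630/91078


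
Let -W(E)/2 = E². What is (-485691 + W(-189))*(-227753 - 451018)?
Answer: 378165723543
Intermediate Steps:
W(E) = -2*E²
(-485691 + W(-189))*(-227753 - 451018) = (-485691 - 2*(-189)²)*(-227753 - 451018) = (-485691 - 2*35721)*(-678771) = (-485691 - 71442)*(-678771) = -557133*(-678771) = 378165723543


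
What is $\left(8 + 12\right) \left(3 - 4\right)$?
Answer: $-20$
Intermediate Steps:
$\left(8 + 12\right) \left(3 - 4\right) = 20 \left(3 - 4\right) = 20 \left(-1\right) = -20$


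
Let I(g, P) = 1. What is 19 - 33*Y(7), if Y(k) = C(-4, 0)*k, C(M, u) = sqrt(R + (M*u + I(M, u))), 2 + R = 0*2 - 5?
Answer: 19 - 231*I*sqrt(6) ≈ 19.0 - 565.83*I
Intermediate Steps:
R = -7 (R = -2 + (0*2 - 5) = -2 + (0 - 5) = -2 - 5 = -7)
C(M, u) = sqrt(-6 + M*u) (C(M, u) = sqrt(-7 + (M*u + 1)) = sqrt(-7 + (1 + M*u)) = sqrt(-6 + M*u))
Y(k) = I*k*sqrt(6) (Y(k) = sqrt(-6 - 4*0)*k = sqrt(-6 + 0)*k = sqrt(-6)*k = (I*sqrt(6))*k = I*k*sqrt(6))
19 - 33*Y(7) = 19 - 33*I*7*sqrt(6) = 19 - 231*I*sqrt(6)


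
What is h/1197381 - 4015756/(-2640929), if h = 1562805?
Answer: 2978548993627/1054066068983 ≈ 2.8258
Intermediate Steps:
h/1197381 - 4015756/(-2640929) = 1562805/1197381 - 4015756/(-2640929) = 1562805*(1/1197381) - 4015756*(-1/2640929) = 520935/399127 + 4015756/2640929 = 2978548993627/1054066068983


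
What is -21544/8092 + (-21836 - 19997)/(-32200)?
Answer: -12685863/9305800 ≈ -1.3632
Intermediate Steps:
-21544/8092 + (-21836 - 19997)/(-32200) = -21544*1/8092 - 41833*(-1/32200) = -5386/2023 + 41833/32200 = -12685863/9305800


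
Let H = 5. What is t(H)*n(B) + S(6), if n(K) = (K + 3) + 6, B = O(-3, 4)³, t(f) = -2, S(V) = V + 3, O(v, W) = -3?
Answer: 45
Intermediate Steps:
S(V) = 3 + V
B = -27 (B = (-3)³ = -27)
n(K) = 9 + K (n(K) = (3 + K) + 6 = 9 + K)
t(H)*n(B) + S(6) = -2*(9 - 27) + (3 + 6) = -2*(-18) + 9 = 36 + 9 = 45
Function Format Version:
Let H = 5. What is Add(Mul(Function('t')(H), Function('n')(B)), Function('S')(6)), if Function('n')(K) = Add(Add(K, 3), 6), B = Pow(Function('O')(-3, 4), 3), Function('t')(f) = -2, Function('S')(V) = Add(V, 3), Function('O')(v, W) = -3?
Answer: 45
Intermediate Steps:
Function('S')(V) = Add(3, V)
B = -27 (B = Pow(-3, 3) = -27)
Function('n')(K) = Add(9, K) (Function('n')(K) = Add(Add(3, K), 6) = Add(9, K))
Add(Mul(Function('t')(H), Function('n')(B)), Function('S')(6)) = Add(Mul(-2, Add(9, -27)), Add(3, 6)) = Add(Mul(-2, -18), 9) = Add(36, 9) = 45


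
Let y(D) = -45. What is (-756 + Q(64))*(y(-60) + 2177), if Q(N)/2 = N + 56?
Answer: -1100112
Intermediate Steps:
Q(N) = 112 + 2*N (Q(N) = 2*(N + 56) = 2*(56 + N) = 112 + 2*N)
(-756 + Q(64))*(y(-60) + 2177) = (-756 + (112 + 2*64))*(-45 + 2177) = (-756 + (112 + 128))*2132 = (-756 + 240)*2132 = -516*2132 = -1100112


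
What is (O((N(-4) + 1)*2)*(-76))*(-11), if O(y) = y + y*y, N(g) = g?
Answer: 25080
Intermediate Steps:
O(y) = y + y²
(O((N(-4) + 1)*2)*(-76))*(-11) = ((((-4 + 1)*2)*(1 + (-4 + 1)*2))*(-76))*(-11) = (((-3*2)*(1 - 3*2))*(-76))*(-11) = (-6*(1 - 6)*(-76))*(-11) = (-6*(-5)*(-76))*(-11) = (30*(-76))*(-11) = -2280*(-11) = 25080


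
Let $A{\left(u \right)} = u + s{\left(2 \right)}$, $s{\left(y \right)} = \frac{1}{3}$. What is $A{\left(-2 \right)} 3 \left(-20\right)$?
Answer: $100$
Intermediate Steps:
$s{\left(y \right)} = \frac{1}{3}$
$A{\left(u \right)} = \frac{1}{3} + u$ ($A{\left(u \right)} = u + \frac{1}{3} = \frac{1}{3} + u$)
$A{\left(-2 \right)} 3 \left(-20\right) = \left(\frac{1}{3} - 2\right) 3 \left(-20\right) = \left(- \frac{5}{3}\right) 3 \left(-20\right) = \left(-5\right) \left(-20\right) = 100$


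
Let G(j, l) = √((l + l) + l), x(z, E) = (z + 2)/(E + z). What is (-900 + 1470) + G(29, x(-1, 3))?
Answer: 570 + √6/2 ≈ 571.22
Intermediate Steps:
x(z, E) = (2 + z)/(E + z)
G(j, l) = √3*√l (G(j, l) = √(2*l + l) = √(3*l) = √3*√l)
(-900 + 1470) + G(29, x(-1, 3)) = (-900 + 1470) + √3*√((2 - 1)/(3 - 1)) = 570 + √3*√(1/2) = 570 + √3*√((½)*1) = 570 + √3*√(½) = 570 + √3*(√2/2) = 570 + √6/2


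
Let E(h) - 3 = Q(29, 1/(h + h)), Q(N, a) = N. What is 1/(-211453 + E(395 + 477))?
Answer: -1/211421 ≈ -4.7299e-6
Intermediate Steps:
E(h) = 32 (E(h) = 3 + 29 = 32)
1/(-211453 + E(395 + 477)) = 1/(-211453 + 32) = 1/(-211421) = -1/211421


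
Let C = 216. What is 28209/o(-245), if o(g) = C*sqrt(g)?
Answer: -9403*I*sqrt(5)/2520 ≈ -8.3436*I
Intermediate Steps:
o(g) = 216*sqrt(g)
28209/o(-245) = 28209/((216*sqrt(-245))) = 28209/((216*(7*I*sqrt(5)))) = 28209/((1512*I*sqrt(5))) = 28209*(-I*sqrt(5)/7560) = -9403*I*sqrt(5)/2520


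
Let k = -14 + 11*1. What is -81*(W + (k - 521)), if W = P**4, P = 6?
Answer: -62532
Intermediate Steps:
k = -3 (k = -14 + 11 = -3)
W = 1296 (W = 6**4 = 1296)
-81*(W + (k - 521)) = -81*(1296 + (-3 - 521)) = -81*(1296 - 524) = -81*772 = -62532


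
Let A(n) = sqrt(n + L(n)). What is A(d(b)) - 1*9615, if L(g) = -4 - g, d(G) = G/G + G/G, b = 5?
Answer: -9615 + 2*I ≈ -9615.0 + 2.0*I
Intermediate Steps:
d(G) = 2 (d(G) = 1 + 1 = 2)
A(n) = 2*I (A(n) = sqrt(n + (-4 - n)) = sqrt(-4) = 2*I)
A(d(b)) - 1*9615 = 2*I - 1*9615 = 2*I - 9615 = -9615 + 2*I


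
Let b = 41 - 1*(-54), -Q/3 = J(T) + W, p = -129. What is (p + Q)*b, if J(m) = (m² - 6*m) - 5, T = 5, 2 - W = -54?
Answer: -25365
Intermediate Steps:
W = 56 (W = 2 - 1*(-54) = 2 + 54 = 56)
J(m) = -5 + m² - 6*m
Q = -138 (Q = -3*((-5 + 5² - 6*5) + 56) = -3*((-5 + 25 - 30) + 56) = -3*(-10 + 56) = -3*46 = -138)
b = 95 (b = 41 + 54 = 95)
(p + Q)*b = (-129 - 138)*95 = -267*95 = -25365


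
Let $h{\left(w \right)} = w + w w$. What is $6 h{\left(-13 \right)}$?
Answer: $936$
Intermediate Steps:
$h{\left(w \right)} = w + w^{2}$
$6 h{\left(-13 \right)} = 6 \left(- 13 \left(1 - 13\right)\right) = 6 \left(\left(-13\right) \left(-12\right)\right) = 6 \cdot 156 = 936$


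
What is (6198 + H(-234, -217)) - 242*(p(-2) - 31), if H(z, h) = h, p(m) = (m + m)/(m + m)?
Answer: 13241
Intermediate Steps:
p(m) = 1 (p(m) = (2*m)/((2*m)) = (2*m)*(1/(2*m)) = 1)
(6198 + H(-234, -217)) - 242*(p(-2) - 31) = (6198 - 217) - 242*(1 - 31) = 5981 - 242*(-30) = 5981 + 7260 = 13241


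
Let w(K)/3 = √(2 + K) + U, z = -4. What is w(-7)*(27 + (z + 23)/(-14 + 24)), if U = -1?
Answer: -867/10 + 867*I*√5/10 ≈ -86.7 + 193.87*I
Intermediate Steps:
w(K) = -3 + 3*√(2 + K) (w(K) = 3*(√(2 + K) - 1) = 3*(-1 + √(2 + K)) = -3 + 3*√(2 + K))
w(-7)*(27 + (z + 23)/(-14 + 24)) = (-3 + 3*√(2 - 7))*(27 + (-4 + 23)/(-14 + 24)) = (-3 + 3*√(-5))*(27 + 19/10) = (-3 + 3*(I*√5))*(27 + 19*(⅒)) = (-3 + 3*I*√5)*(27 + 19/10) = (-3 + 3*I*√5)*(289/10) = -867/10 + 867*I*√5/10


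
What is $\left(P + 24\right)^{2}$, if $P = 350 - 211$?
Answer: $26569$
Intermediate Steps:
$P = 139$ ($P = 350 - 211 = 139$)
$\left(P + 24\right)^{2} = \left(139 + 24\right)^{2} = 163^{2} = 26569$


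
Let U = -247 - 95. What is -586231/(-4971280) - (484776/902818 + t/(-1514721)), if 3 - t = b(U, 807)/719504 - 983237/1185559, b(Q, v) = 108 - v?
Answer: -162955650441642765302806621/388885338543820528221422520 ≈ -0.41903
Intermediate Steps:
U = -342
t = 14022811109/3661006192 (t = 3 - ((108 - 1*807)/719504 - 983237/1185559) = 3 - ((108 - 807)*(1/719504) - 983237*1/1185559) = 3 - (-699*1/719504 - 983237/1185559) = 3 - (-3/3088 - 983237/1185559) = 3 - 1*(-3039792533/3661006192) = 3 + 3039792533/3661006192 = 14022811109/3661006192 ≈ 3.8303)
-586231/(-4971280) - (484776/902818 + t/(-1514721)) = -586231/(-4971280) - (484776/902818 + (14022811109/3661006192)/(-1514721)) = -586231*(-1/4971280) - (484776*(1/902818) + (14022811109/3661006192)*(-1/1514721)) = 586231/4971280 - (242388/451409 - 14022811109/5545402960152432) = 586231/4971280 - 1*1344132802682287785035/2503244804839449176688 = 586231/4971280 - 1344132802682287785035/2503244804839449176688 = -162955650441642765302806621/388885338543820528221422520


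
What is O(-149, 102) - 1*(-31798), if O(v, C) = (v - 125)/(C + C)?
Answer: 3243259/102 ≈ 31797.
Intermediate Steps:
O(v, C) = (-125 + v)/(2*C) (O(v, C) = (-125 + v)/((2*C)) = (-125 + v)*(1/(2*C)) = (-125 + v)/(2*C))
O(-149, 102) - 1*(-31798) = (½)*(-125 - 149)/102 - 1*(-31798) = (½)*(1/102)*(-274) + 31798 = -137/102 + 31798 = 3243259/102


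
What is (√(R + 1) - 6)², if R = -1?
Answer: 36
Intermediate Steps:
(√(R + 1) - 6)² = (√(-1 + 1) - 6)² = (√0 - 6)² = (0 - 6)² = (-6)² = 36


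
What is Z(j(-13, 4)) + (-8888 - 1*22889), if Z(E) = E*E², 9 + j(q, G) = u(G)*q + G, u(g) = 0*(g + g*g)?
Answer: -31902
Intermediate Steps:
u(g) = 0 (u(g) = 0*(g + g²) = 0)
j(q, G) = -9 + G (j(q, G) = -9 + (0*q + G) = -9 + (0 + G) = -9 + G)
Z(E) = E³
Z(j(-13, 4)) + (-8888 - 1*22889) = (-9 + 4)³ + (-8888 - 1*22889) = (-5)³ + (-8888 - 22889) = -125 - 31777 = -31902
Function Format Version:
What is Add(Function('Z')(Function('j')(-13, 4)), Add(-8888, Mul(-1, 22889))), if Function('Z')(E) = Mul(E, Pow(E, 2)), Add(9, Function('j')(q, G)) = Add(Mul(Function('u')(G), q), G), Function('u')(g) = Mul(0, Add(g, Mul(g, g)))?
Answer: -31902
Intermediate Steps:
Function('u')(g) = 0 (Function('u')(g) = Mul(0, Add(g, Pow(g, 2))) = 0)
Function('j')(q, G) = Add(-9, G) (Function('j')(q, G) = Add(-9, Add(Mul(0, q), G)) = Add(-9, Add(0, G)) = Add(-9, G))
Function('Z')(E) = Pow(E, 3)
Add(Function('Z')(Function('j')(-13, 4)), Add(-8888, Mul(-1, 22889))) = Add(Pow(Add(-9, 4), 3), Add(-8888, Mul(-1, 22889))) = Add(Pow(-5, 3), Add(-8888, -22889)) = Add(-125, -31777) = -31902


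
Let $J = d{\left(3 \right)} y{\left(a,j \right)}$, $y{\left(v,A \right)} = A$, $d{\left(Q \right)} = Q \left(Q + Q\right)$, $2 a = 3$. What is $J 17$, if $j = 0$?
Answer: $0$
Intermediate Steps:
$a = \frac{3}{2}$ ($a = \frac{1}{2} \cdot 3 = \frac{3}{2} \approx 1.5$)
$d{\left(Q \right)} = 2 Q^{2}$ ($d{\left(Q \right)} = Q 2 Q = 2 Q^{2}$)
$J = 0$ ($J = 2 \cdot 3^{2} \cdot 0 = 2 \cdot 9 \cdot 0 = 18 \cdot 0 = 0$)
$J 17 = 0 \cdot 17 = 0$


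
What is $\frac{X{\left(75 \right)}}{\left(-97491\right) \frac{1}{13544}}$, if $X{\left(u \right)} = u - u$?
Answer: $0$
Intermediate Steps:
$X{\left(u \right)} = 0$
$\frac{X{\left(75 \right)}}{\left(-97491\right) \frac{1}{13544}} = \frac{0}{\left(-97491\right) \frac{1}{13544}} = \frac{0}{- \frac{97491}{13544}} = 0 \left(- \frac{13544}{97491}\right) = 0$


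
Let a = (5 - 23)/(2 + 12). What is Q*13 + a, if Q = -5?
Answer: -464/7 ≈ -66.286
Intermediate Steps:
a = -9/7 (a = -18/14 = -18*1/14 = -9/7 ≈ -1.2857)
Q*13 + a = -5*13 - 9/7 = -65 - 9/7 = -464/7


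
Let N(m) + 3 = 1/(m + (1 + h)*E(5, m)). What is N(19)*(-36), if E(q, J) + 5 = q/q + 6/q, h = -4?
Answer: 14616/137 ≈ 106.69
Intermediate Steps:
E(q, J) = -4 + 6/q (E(q, J) = -5 + (q/q + 6/q) = -5 + (1 + 6/q) = -4 + 6/q)
N(m) = -3 + 1/(42/5 + m) (N(m) = -3 + 1/(m + (1 - 4)*(-4 + 6/5)) = -3 + 1/(m - 3*(-4 + 6*(⅕))) = -3 + 1/(m - 3*(-4 + 6/5)) = -3 + 1/(m - 3*(-14/5)) = -3 + 1/(m + 42/5) = -3 + 1/(42/5 + m))
N(19)*(-36) = ((121 + 15*19)/(-42 - 5*19))*(-36) = ((121 + 285)/(-42 - 95))*(-36) = (406/(-137))*(-36) = -1/137*406*(-36) = -406/137*(-36) = 14616/137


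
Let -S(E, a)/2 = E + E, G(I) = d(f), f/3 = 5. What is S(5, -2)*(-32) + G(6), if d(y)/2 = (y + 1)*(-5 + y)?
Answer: 960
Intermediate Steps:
f = 15 (f = 3*5 = 15)
d(y) = 2*(1 + y)*(-5 + y) (d(y) = 2*((y + 1)*(-5 + y)) = 2*((1 + y)*(-5 + y)) = 2*(1 + y)*(-5 + y))
G(I) = 320 (G(I) = -10 - 8*15 + 2*15² = -10 - 120 + 2*225 = -10 - 120 + 450 = 320)
S(E, a) = -4*E (S(E, a) = -2*(E + E) = -4*E)
S(5, -2)*(-32) + G(6) = -4*5*(-32) + 320 = -20*(-32) + 320 = 640 + 320 = 960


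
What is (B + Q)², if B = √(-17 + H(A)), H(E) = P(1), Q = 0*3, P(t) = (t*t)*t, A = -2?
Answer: -16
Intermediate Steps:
P(t) = t³ (P(t) = t²*t = t³)
Q = 0
H(E) = 1 (H(E) = 1³ = 1)
B = 4*I (B = √(-17 + 1) = √(-16) = 4*I ≈ 4.0*I)
(B + Q)² = (4*I + 0)² = (4*I)² = -16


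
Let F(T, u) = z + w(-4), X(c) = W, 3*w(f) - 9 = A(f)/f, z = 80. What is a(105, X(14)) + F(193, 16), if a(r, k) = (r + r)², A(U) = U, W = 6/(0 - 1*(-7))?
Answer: 132550/3 ≈ 44183.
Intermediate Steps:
W = 6/7 (W = 6/(0 + 7) = 6/7 ≈ 0.85714)
w(f) = 10/3 (w(f) = 3 + (f/f)/3 = 3 + (⅓)*1 = 3 + ⅓ = 10/3)
X(c) = 6/7
a(r, k) = 4*r² (a(r, k) = (2*r)² = 4*r²)
F(T, u) = 250/3 (F(T, u) = 80 + 10/3 = 250/3)
a(105, X(14)) + F(193, 16) = 4*105² + 250/3 = 4*11025 + 250/3 = 44100 + 250/3 = 132550/3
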